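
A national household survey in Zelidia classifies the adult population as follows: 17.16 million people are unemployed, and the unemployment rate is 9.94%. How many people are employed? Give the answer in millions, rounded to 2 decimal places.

Labor force = U / u = 17.16 / 0.0994 ≈ 172.64 million.
Employed = labor force − unemployed = 172.64 − 17.16 = 155.48 million.

About 155.48 million are employed.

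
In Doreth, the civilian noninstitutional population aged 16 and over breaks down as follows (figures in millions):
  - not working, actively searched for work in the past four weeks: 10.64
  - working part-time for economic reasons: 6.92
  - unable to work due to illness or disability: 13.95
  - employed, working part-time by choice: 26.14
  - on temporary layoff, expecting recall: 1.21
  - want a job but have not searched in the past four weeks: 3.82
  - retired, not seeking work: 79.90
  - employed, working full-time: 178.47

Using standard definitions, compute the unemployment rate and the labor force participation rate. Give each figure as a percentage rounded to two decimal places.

Employed = 6.92 + 26.14 + 178.47 = 211.53 million (anyone who worked, including part-time for economic reasons, counts as employed).
Unemployed = 10.64 + 1.21 = 11.85 million (jobless and actively searching, or on temporary layoff).
Labor force = 211.53 + 11.85 = 223.38 million.
Not in labor force = 13.95 + 3.82 + 79.90 = 97.67 million (those not working and not actively searching are outside the labor force — including those who want a job but have given up searching).
Civilian working-age population = 223.38 + 97.67 = 321.05 million.
Unemployment rate = 11.85 / 223.38 = 5.30%.
Labor force participation rate = 223.38 / 321.05 = 69.58%.

Unemployment rate ≈ 5.30%; labor force participation rate ≈ 69.58%.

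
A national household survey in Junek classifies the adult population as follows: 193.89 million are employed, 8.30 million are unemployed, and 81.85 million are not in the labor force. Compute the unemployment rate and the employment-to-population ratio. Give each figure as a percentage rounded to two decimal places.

Unemployment rate ≈ 4.11%; employment-population ratio ≈ 68.26%.

Labor force = employed + unemployed = 193.89 + 8.30 = 202.19 million.
Working-age population = 202.19 + 81.85 = 284.04 million.
Unemployment rate = 8.30 / 202.19 = 4.11%.
Employment-population ratio = 193.89 / 284.04 = 68.26%.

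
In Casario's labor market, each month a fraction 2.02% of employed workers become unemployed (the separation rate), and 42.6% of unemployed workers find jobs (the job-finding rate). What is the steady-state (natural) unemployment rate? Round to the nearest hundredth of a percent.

At steady state the flows balance: s·E = f·U, so U/(E+U) = s/(s+f).
u* = 2.02 / (2.02 + 42.6) = 2.02 / 44.62 = 4.53%.

Steady-state unemployment rate ≈ 4.53%.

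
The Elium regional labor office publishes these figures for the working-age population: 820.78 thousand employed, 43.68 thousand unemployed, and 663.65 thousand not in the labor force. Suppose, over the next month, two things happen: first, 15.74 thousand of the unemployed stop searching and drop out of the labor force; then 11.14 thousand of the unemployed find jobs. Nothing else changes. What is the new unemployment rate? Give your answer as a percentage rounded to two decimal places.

New unemployment rate ≈ 1.98%.

Initially, labor force = 820.78 + 43.68 = 864.46 thousand, so u = 43.68/864.46 = 5.05%.
After the first change, unemployed and labor force both fall by 15.74 → E = 820.78, U = 27.94, labor force = 848.72 thousand.
After the second change, unemployed falls and employed rises by 11.14; labor force unchanged → E = 831.92, U = 16.80, labor force = 848.72 thousand.
New unemployment rate = 16.80 / 848.72 = 1.98%.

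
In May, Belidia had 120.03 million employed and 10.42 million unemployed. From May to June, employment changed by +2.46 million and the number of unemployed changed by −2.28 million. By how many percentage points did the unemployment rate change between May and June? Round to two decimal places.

The unemployment rate changed by −1.76 percentage points.

May: labor force = 120.03 + 10.42 = 130.45; u = 10.42/130.45 = 7.99%.
June: labor force = 122.49 + 8.14 = 130.63; u = 8.14/130.63 = 6.23%.
Change = 6.23% − 7.99% = −1.76 pp.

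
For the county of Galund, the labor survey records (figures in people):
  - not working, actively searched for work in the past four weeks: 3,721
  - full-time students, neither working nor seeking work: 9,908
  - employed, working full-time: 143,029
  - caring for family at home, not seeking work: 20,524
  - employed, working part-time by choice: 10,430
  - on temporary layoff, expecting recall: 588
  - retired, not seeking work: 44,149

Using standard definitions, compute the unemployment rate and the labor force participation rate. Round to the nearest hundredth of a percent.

Unemployment rate ≈ 2.73%; labor force participation rate ≈ 67.90%.

Employed = 143,029 + 10,430 = 153,459.
Unemployed = 3,721 + 588 = 4,309 (jobless and actively searching, or on temporary layoff).
Labor force = 153,459 + 4,309 = 157,768.
Not in labor force = 9,908 + 20,524 + 44,149 = 74,581 (those not working and not actively searching are outside the labor force).
Civilian working-age population = 157,768 + 74,581 = 232,349.
Unemployment rate = 4,309 / 157,768 = 2.73%.
Labor force participation rate = 157,768 / 232,349 = 67.90%.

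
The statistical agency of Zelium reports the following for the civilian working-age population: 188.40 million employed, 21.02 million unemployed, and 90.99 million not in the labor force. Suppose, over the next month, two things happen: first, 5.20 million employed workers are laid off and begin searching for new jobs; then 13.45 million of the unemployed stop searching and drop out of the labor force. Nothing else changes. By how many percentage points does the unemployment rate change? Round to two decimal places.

Initially, labor force = 188.40 + 21.02 = 209.42 million, so u = 21.02/209.42 = 10.04%.
After the first change, employed falls and unemployed rises by 5.20; labor force unchanged → E = 183.20, U = 26.22, labor force = 209.42 million.
After the second change, unemployed and labor force both fall by 13.45 → E = 183.20, U = 12.77, labor force = 195.97 million.
New unemployment rate = 12.77 / 195.97 = 6.52%.
Change = 6.52% − 10.04% = −3.52 percentage points.

The unemployment rate changes by −3.52 percentage points.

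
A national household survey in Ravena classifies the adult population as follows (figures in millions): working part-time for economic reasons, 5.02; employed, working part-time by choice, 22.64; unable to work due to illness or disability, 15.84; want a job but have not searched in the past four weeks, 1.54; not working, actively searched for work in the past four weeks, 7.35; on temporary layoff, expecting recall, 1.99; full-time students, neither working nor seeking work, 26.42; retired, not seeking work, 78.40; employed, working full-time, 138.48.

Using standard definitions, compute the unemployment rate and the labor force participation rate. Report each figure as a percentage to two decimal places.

Unemployment rate ≈ 5.32%; labor force participation rate ≈ 58.95%.

Employed = 5.02 + 22.64 + 138.48 = 166.14 million (anyone who worked, including part-time for economic reasons, counts as employed).
Unemployed = 7.35 + 1.99 = 9.34 million (jobless and actively searching, or on temporary layoff).
Labor force = 166.14 + 9.34 = 175.48 million.
Not in labor force = 15.84 + 1.54 + 26.42 + 78.40 = 122.20 million (those not working and not actively searching are outside the labor force — including those who want a job but have given up searching).
Civilian working-age population = 175.48 + 122.20 = 297.68 million.
Unemployment rate = 9.34 / 175.48 = 5.32%.
Labor force participation rate = 175.48 / 297.68 = 58.95%.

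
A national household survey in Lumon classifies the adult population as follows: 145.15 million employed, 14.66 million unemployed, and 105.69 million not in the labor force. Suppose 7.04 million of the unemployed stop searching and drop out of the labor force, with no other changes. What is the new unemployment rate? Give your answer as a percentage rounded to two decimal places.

Initially, labor force = 145.15 + 14.66 = 159.81 million, so u = 14.66/159.81 = 9.17%.
After the change, unemployed and labor force both fall by 7.04 → E = 145.15, U = 7.62, labor force = 152.77 million.
New unemployment rate = 7.62 / 152.77 = 4.99%.

New unemployment rate ≈ 4.99%.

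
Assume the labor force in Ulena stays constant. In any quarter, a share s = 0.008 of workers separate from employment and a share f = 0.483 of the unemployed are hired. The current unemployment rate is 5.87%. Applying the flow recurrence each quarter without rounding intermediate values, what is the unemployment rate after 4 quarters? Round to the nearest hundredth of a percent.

Unemployment rate after four quarters ≈ 1.91%.

With a fixed labor force, u_{t+1} = u_t + s·(1−u_t) − f·u_t = u_t·(1−s−f) + s.
Here 1−s−f = 0.509 and s = 0.008.
u_1 = 0.058700 × 0.509 + 0.008 = 0.037878.
u_2 = 0.037878 × 0.509 + 0.008 = 0.027280.
u_3 = 0.027280 × 0.509 + 0.008 = 0.021886.
u_4 = 0.021886 × 0.509 + 0.008 = 0.019140.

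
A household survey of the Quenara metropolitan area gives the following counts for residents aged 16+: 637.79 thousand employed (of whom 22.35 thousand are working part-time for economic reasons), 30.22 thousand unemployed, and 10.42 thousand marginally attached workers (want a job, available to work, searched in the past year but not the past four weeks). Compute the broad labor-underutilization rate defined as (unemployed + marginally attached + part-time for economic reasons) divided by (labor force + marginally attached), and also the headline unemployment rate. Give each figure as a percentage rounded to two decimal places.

Labor force = 637.79 + 30.22 = 668.01 thousand.
Numerator = 30.22 + 10.42 + 22.35 = 62.99 thousand.
Denominator = 668.01 + 10.42 = 678.43 thousand.
Broad rate = 62.99 / 678.43 = 9.28%.
Headline unemployment rate = 30.22 / 668.01 = 4.52%.

Broad underutilization rate ≈ 9.28%; headline unemployment rate ≈ 4.52%.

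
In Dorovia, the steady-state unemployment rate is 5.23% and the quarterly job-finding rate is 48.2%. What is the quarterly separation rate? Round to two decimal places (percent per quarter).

From u* = s/(s+f): s = u·f/(1−u).
s = 0.0523 × 48.2 / (1 − 0.0523) = 2.5209 / 0.9477 ≈ 2.66% per quarter.

Separation rate ≈ 2.66% per quarter.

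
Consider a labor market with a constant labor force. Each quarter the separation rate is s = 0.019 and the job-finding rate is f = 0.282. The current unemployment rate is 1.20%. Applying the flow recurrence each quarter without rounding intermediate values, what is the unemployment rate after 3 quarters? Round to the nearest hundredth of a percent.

With a fixed labor force, u_{t+1} = u_t + s·(1−u_t) − f·u_t = u_t·(1−s−f) + s.
Here 1−s−f = 0.699 and s = 0.019.
u_1 = 0.012000 × 0.699 + 0.019 = 0.027388.
u_2 = 0.027388 × 0.699 + 0.019 = 0.038144.
u_3 = 0.038144 × 0.699 + 0.019 = 0.045663.

Unemployment rate after three quarters ≈ 4.57%.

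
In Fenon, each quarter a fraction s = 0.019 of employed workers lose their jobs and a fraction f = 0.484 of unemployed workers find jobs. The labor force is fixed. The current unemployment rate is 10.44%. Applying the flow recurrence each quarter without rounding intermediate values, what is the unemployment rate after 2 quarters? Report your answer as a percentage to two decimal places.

With a fixed labor force, u_{t+1} = u_t + s·(1−u_t) − f·u_t = u_t·(1−s−f) + s.
Here 1−s−f = 0.497 and s = 0.019.
u_1 = 0.104400 × 0.497 + 0.019 = 0.070887.
u_2 = 0.070887 × 0.497 + 0.019 = 0.054231.

Unemployment rate after two quarters ≈ 5.42%.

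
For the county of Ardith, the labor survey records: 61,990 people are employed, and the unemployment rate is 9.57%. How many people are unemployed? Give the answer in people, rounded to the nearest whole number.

Let U be the number unemployed. The labor force is E + U, and U/(E+U) = 0.0957.
So U = 0.0957 × 61,990 / (1 − 0.0957) = 5932.44 / 0.9043 ≈ 6,560.

About 6,560 are unemployed.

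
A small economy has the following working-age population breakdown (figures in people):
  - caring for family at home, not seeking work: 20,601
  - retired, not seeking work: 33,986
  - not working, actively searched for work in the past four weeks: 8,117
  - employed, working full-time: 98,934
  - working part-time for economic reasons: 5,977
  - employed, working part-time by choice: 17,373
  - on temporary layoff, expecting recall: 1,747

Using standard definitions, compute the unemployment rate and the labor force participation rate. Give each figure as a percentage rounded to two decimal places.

Unemployment rate ≈ 7.46%; labor force participation rate ≈ 70.77%.

Employed = 98,934 + 5,977 + 17,373 = 122,284 (anyone who worked, including part-time for economic reasons, counts as employed).
Unemployed = 8,117 + 1,747 = 9,864 (jobless and actively searching, or on temporary layoff).
Labor force = 122,284 + 9,864 = 132,148.
Not in labor force = 20,601 + 33,986 = 54,587 (those not working and not actively searching are outside the labor force).
Civilian working-age population = 132,148 + 54,587 = 186,735.
Unemployment rate = 9,864 / 132,148 = 7.46%.
Labor force participation rate = 132,148 / 186,735 = 70.77%.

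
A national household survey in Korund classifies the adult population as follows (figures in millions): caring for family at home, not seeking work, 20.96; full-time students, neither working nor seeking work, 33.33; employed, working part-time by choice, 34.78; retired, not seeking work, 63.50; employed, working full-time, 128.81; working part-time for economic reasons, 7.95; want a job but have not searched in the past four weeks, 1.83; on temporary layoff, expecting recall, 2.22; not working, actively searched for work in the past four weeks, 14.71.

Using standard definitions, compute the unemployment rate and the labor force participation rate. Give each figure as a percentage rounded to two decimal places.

Employed = 34.78 + 128.81 + 7.95 = 171.54 million (anyone who worked, including part-time for economic reasons, counts as employed).
Unemployed = 2.22 + 14.71 = 16.93 million (jobless and actively searching, or on temporary layoff).
Labor force = 171.54 + 16.93 = 188.47 million.
Not in labor force = 20.96 + 33.33 + 63.50 + 1.83 = 119.62 million (those not working and not actively searching are outside the labor force — including those who want a job but have given up searching).
Civilian working-age population = 188.47 + 119.62 = 308.09 million.
Unemployment rate = 16.93 / 188.47 = 8.98%.
Labor force participation rate = 188.47 / 308.09 = 61.17%.

Unemployment rate ≈ 8.98%; labor force participation rate ≈ 61.17%.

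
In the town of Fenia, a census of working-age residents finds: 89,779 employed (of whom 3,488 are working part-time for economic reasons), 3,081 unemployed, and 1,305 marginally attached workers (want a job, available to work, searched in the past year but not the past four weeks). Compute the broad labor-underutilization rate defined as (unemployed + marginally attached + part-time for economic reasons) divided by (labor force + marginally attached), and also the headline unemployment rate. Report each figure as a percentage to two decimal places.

Labor force = 89,779 + 3,081 = 92,860.
Numerator = 3,081 + 1,305 + 3,488 = 7,874.
Denominator = 92,860 + 1,305 = 94,165.
Broad rate = 7,874 / 94,165 = 8.36%.
Headline unemployment rate = 3,081 / 92,860 = 3.32%.

Broad underutilization rate ≈ 8.36%; headline unemployment rate ≈ 3.32%.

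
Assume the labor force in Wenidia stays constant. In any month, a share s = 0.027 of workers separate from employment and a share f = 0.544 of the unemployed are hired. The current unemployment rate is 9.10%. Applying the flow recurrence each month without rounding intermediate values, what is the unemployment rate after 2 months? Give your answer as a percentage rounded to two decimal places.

With a fixed labor force, u_{t+1} = u_t + s·(1−u_t) − f·u_t = u_t·(1−s−f) + s.
Here 1−s−f = 0.429 and s = 0.027.
u_1 = 0.091000 × 0.429 + 0.027 = 0.066039.
u_2 = 0.066039 × 0.429 + 0.027 = 0.055331.

Unemployment rate after two months ≈ 5.53%.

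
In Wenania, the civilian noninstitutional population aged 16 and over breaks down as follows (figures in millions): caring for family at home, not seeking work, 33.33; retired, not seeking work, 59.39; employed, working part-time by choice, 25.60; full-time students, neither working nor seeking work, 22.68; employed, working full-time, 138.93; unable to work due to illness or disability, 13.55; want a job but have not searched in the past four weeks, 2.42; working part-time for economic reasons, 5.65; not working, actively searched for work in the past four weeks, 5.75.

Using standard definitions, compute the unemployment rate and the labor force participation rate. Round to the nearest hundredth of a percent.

Employed = 25.60 + 138.93 + 5.65 = 170.18 million (anyone who worked, including part-time for economic reasons, counts as employed).
Unemployed = 5.75 million.
Labor force = 170.18 + 5.75 = 175.93 million.
Not in labor force = 33.33 + 59.39 + 22.68 + 13.55 + 2.42 = 131.37 million (those not working and not actively searching are outside the labor force — including those who want a job but have given up searching).
Civilian working-age population = 175.93 + 131.37 = 307.30 million.
Unemployment rate = 5.75 / 175.93 = 3.27%.
Labor force participation rate = 175.93 / 307.30 = 57.25%.

Unemployment rate ≈ 3.27%; labor force participation rate ≈ 57.25%.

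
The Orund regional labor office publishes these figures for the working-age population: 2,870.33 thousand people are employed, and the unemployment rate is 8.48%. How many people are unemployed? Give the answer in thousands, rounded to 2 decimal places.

About 265.96 thousand are unemployed.

Let U be the number unemployed. The labor force is E + U, and U/(E+U) = 0.0848.
So U = 0.0848 × 2,870.33 / (1 − 0.0848) = 243.4040 / 0.9152 ≈ 265.96 thousand.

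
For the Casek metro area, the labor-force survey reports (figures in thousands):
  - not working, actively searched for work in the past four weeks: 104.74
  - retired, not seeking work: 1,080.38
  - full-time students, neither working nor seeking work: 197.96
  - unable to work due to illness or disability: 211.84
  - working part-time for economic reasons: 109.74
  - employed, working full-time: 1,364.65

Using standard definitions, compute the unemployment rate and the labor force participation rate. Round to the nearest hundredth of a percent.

Employed = 109.74 + 1,364.65 = 1,474.39 thousand (anyone who worked, including part-time for economic reasons, counts as employed).
Unemployed = 104.74 thousand.
Labor force = 1,474.39 + 104.74 = 1,579.13 thousand.
Not in labor force = 1,080.38 + 197.96 + 211.84 = 1,490.18 thousand (those not working and not actively searching are outside the labor force).
Civilian working-age population = 1,579.13 + 1,490.18 = 3,069.31 thousand.
Unemployment rate = 104.74 / 1,579.13 = 6.63%.
Labor force participation rate = 1,579.13 / 3,069.31 = 51.45%.

Unemployment rate ≈ 6.63%; labor force participation rate ≈ 51.45%.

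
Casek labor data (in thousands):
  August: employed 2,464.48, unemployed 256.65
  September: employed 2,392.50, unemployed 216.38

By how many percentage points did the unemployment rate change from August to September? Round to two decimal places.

The unemployment rate changed by −1.14 percentage points.

August: labor force = 2,464.48 + 256.65 = 2,721.13; u = 256.65/2,721.13 = 9.43%.
September: labor force = 2,392.50 + 216.38 = 2,608.88; u = 216.38/2,608.88 = 8.29%.
Change = 8.29% − 9.43% = −1.14 pp.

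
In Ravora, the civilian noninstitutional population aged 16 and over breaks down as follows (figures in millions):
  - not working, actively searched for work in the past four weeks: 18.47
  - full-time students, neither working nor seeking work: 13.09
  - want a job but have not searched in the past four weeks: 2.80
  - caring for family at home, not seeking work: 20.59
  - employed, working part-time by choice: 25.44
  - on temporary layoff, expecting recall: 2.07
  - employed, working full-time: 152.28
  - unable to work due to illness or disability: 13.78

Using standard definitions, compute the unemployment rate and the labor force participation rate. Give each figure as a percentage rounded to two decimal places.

Employed = 25.44 + 152.28 = 177.72 million.
Unemployed = 18.47 + 2.07 = 20.54 million (jobless and actively searching, or on temporary layoff).
Labor force = 177.72 + 20.54 = 198.26 million.
Not in labor force = 13.09 + 2.80 + 20.59 + 13.78 = 50.26 million (those not working and not actively searching are outside the labor force — including those who want a job but have given up searching).
Civilian working-age population = 198.26 + 50.26 = 248.52 million.
Unemployment rate = 20.54 / 198.26 = 10.36%.
Labor force participation rate = 198.26 / 248.52 = 79.78%.

Unemployment rate ≈ 10.36%; labor force participation rate ≈ 79.78%.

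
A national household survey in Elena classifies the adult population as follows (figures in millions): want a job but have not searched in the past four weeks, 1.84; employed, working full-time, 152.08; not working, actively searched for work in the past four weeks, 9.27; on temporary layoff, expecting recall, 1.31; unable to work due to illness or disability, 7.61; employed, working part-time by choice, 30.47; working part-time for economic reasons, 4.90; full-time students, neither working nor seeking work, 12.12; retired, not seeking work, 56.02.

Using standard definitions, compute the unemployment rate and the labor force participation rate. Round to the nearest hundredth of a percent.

Unemployment rate ≈ 5.34%; labor force participation rate ≈ 71.85%.

Employed = 152.08 + 30.47 + 4.90 = 187.45 million (anyone who worked, including part-time for economic reasons, counts as employed).
Unemployed = 9.27 + 1.31 = 10.58 million (jobless and actively searching, or on temporary layoff).
Labor force = 187.45 + 10.58 = 198.03 million.
Not in labor force = 1.84 + 7.61 + 12.12 + 56.02 = 77.59 million (those not working and not actively searching are outside the labor force — including those who want a job but have given up searching).
Civilian working-age population = 198.03 + 77.59 = 275.62 million.
Unemployment rate = 10.58 / 198.03 = 5.34%.
Labor force participation rate = 198.03 / 275.62 = 71.85%.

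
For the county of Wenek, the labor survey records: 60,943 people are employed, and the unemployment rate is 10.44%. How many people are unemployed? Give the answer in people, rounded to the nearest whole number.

Let U be the number unemployed. The labor force is E + U, and U/(E+U) = 0.1044.
So U = 0.1044 × 60,943 / (1 − 0.1044) = 6362.45 / 0.8956 ≈ 7,104.

About 7,104 are unemployed.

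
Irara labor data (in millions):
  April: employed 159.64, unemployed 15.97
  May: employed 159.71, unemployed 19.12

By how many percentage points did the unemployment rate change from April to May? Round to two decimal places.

April: labor force = 159.64 + 15.97 = 175.61; u = 15.97/175.61 = 9.09%.
May: labor force = 159.71 + 19.12 = 178.83; u = 19.12/178.83 = 10.69%.
Change = 10.69% − 9.09% = +1.60 pp.

The unemployment rate changed by +1.60 percentage points.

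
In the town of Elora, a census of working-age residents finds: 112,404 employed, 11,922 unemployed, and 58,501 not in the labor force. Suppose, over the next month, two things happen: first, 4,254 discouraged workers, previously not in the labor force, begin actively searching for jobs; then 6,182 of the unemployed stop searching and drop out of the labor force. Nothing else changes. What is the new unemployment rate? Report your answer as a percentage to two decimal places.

Initially, labor force = 112,404 + 11,922 = 124,326, so u = 11,922/124,326 = 9.59%.
After the first change, unemployed and labor force both rise by 4,254 → E = 112,404, U = 16,176, labor force = 128,580.
After the second change, unemployed and labor force both fall by 6,182 → E = 112,404, U = 9,994, labor force = 122,398.
New unemployment rate = 9,994 / 122,398 = 8.17%.

New unemployment rate ≈ 8.17%.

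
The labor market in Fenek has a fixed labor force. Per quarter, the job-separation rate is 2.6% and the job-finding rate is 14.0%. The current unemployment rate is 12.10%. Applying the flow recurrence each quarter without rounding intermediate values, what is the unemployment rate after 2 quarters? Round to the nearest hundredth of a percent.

Unemployment rate after two quarters ≈ 13.18%.

With a fixed labor force, u_{t+1} = u_t + s·(1−u_t) − f·u_t = u_t·(1−s−f) + s.
Here 1−s−f = 0.834 and s = 0.026.
u_1 = 0.121000 × 0.834 + 0.026 = 0.126914.
u_2 = 0.126914 × 0.834 + 0.026 = 0.131846.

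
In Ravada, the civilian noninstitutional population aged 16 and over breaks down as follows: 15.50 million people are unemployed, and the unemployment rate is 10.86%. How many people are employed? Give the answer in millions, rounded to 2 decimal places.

Labor force = U / u = 15.50 / 0.1086 ≈ 142.73 million.
Employed = labor force − unemployed = 142.73 − 15.50 = 127.23 million.

About 127.23 million are employed.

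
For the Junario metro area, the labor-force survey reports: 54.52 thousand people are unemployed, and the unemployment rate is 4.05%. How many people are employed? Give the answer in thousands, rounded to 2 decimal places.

Labor force = U / u = 54.52 / 0.0405 ≈ 1,346.17 thousand.
Employed = labor force − unemployed = 1,346.17 − 54.52 = 1,291.65 thousand.

About 1,291.65 thousand are employed.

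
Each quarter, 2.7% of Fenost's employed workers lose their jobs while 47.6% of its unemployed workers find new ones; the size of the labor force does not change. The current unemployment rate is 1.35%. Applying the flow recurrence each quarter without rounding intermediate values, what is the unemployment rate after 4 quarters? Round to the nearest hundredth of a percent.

With a fixed labor force, u_{t+1} = u_t + s·(1−u_t) − f·u_t = u_t·(1−s−f) + s.
Here 1−s−f = 0.497 and s = 0.027.
u_1 = 0.013500 × 0.497 + 0.027 = 0.033710.
u_2 = 0.033710 × 0.497 + 0.027 = 0.043754.
u_3 = 0.043754 × 0.497 + 0.027 = 0.048746.
u_4 = 0.048746 × 0.497 + 0.027 = 0.051227.

Unemployment rate after four quarters ≈ 5.12%.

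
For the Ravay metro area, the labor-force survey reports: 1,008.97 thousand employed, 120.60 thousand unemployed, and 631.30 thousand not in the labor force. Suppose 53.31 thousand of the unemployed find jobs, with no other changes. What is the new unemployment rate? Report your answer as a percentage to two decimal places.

Initially, labor force = 1,008.97 + 120.60 = 1,129.57 thousand, so u = 120.60/1,129.57 = 10.68%.
After the change, unemployed falls and employed rises by 53.31; labor force unchanged → E = 1,062.28, U = 67.29, labor force = 1,129.57 thousand.
New unemployment rate = 67.29 / 1,129.57 = 5.96%.

New unemployment rate ≈ 5.96%.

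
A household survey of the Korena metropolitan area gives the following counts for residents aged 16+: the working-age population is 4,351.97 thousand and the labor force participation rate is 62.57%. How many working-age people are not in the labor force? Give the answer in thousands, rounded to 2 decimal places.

Share not in the labor force = 1 − 0.6257 = 0.3743.
Not in labor force = 0.3743 × 4,351.97 ≈ 1,628.94 thousand.

About 1,628.94 thousand are not in the labor force.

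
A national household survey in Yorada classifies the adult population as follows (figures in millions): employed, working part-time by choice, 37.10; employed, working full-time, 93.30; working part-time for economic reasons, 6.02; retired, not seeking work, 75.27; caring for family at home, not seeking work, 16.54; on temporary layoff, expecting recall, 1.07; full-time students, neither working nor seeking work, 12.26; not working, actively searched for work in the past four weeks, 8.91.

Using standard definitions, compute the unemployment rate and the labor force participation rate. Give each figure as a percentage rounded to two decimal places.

Employed = 37.10 + 93.30 + 6.02 = 136.42 million (anyone who worked, including part-time for economic reasons, counts as employed).
Unemployed = 1.07 + 8.91 = 9.98 million (jobless and actively searching, or on temporary layoff).
Labor force = 136.42 + 9.98 = 146.40 million.
Not in labor force = 75.27 + 16.54 + 12.26 = 104.07 million (those not working and not actively searching are outside the labor force).
Civilian working-age population = 146.40 + 104.07 = 250.47 million.
Unemployment rate = 9.98 / 146.40 = 6.82%.
Labor force participation rate = 146.40 / 250.47 = 58.45%.

Unemployment rate ≈ 6.82%; labor force participation rate ≈ 58.45%.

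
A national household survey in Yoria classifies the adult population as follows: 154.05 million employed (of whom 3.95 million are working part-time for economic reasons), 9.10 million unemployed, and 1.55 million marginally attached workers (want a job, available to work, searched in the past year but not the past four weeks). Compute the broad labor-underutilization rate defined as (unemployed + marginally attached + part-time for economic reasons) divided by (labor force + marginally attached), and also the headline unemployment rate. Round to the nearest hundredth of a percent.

Broad underutilization rate ≈ 8.86%; headline unemployment rate ≈ 5.58%.

Labor force = 154.05 + 9.10 = 163.15 million.
Numerator = 9.10 + 1.55 + 3.95 = 14.60 million.
Denominator = 163.15 + 1.55 = 164.70 million.
Broad rate = 14.60 / 164.70 = 8.86%.
Headline unemployment rate = 9.10 / 163.15 = 5.58%.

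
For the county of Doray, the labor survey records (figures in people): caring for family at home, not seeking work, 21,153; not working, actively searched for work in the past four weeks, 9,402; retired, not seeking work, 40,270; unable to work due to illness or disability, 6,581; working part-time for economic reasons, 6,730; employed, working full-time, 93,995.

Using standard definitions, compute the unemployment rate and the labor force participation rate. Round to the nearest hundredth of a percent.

Unemployment rate ≈ 8.54%; labor force participation rate ≈ 61.82%.

Employed = 6,730 + 93,995 = 100,725 (anyone who worked, including part-time for economic reasons, counts as employed).
Unemployed = 9,402.
Labor force = 100,725 + 9,402 = 110,127.
Not in labor force = 21,153 + 40,270 + 6,581 = 68,004 (those not working and not actively searching are outside the labor force).
Civilian working-age population = 110,127 + 68,004 = 178,131.
Unemployment rate = 9,402 / 110,127 = 8.54%.
Labor force participation rate = 110,127 / 178,131 = 61.82%.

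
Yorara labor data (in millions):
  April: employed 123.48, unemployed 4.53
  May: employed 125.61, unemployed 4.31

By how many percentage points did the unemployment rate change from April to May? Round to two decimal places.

The unemployment rate changed by −0.22 percentage points.

April: labor force = 123.48 + 4.53 = 128.01; u = 4.53/128.01 = 3.54%.
May: labor force = 125.61 + 4.31 = 129.92; u = 4.31/129.92 = 3.32%.
Change = 3.32% − 3.54% = −0.22 pp.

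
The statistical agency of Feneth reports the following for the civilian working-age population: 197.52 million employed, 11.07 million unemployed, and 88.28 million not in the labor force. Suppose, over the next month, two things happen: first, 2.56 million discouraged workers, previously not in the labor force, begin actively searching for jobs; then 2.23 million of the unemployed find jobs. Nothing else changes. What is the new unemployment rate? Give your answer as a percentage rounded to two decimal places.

Initially, labor force = 197.52 + 11.07 = 208.59 million, so u = 11.07/208.59 = 5.31%.
After the first change, unemployed and labor force both rise by 2.56 → E = 197.52, U = 13.63, labor force = 211.15 million.
After the second change, unemployed falls and employed rises by 2.23; labor force unchanged → E = 199.75, U = 11.40, labor force = 211.15 million.
New unemployment rate = 11.40 / 211.15 = 5.40%.

New unemployment rate ≈ 5.40%.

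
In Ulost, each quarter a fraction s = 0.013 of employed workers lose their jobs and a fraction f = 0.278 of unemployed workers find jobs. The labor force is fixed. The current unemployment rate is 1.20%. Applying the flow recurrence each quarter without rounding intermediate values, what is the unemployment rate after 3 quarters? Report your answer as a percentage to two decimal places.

Unemployment rate after three quarters ≈ 3.30%.

With a fixed labor force, u_{t+1} = u_t + s·(1−u_t) − f·u_t = u_t·(1−s−f) + s.
Here 1−s−f = 0.709 and s = 0.013.
u_1 = 0.012000 × 0.709 + 0.013 = 0.021508.
u_2 = 0.021508 × 0.709 + 0.013 = 0.028249.
u_3 = 0.028249 × 0.709 + 0.013 = 0.033029.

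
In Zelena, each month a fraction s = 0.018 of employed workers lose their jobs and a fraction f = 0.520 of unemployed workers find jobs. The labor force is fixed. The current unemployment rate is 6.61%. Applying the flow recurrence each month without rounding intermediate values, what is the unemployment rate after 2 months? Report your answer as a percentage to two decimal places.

With a fixed labor force, u_{t+1} = u_t + s·(1−u_t) − f·u_t = u_t·(1−s−f) + s.
Here 1−s−f = 0.462 and s = 0.018.
u_1 = 0.066100 × 0.462 + 0.018 = 0.048538.
u_2 = 0.048538 × 0.462 + 0.018 = 0.040425.

Unemployment rate after two months ≈ 4.04%.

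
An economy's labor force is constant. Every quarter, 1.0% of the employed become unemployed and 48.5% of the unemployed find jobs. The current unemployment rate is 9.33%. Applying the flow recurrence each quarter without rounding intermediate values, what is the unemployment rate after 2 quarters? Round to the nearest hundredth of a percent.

Unemployment rate after two quarters ≈ 3.88%.

With a fixed labor force, u_{t+1} = u_t + s·(1−u_t) − f·u_t = u_t·(1−s−f) + s.
Here 1−s−f = 0.505 and s = 0.010.
u_1 = 0.093300 × 0.505 + 0.010 = 0.057117.
u_2 = 0.057117 × 0.505 + 0.010 = 0.038844.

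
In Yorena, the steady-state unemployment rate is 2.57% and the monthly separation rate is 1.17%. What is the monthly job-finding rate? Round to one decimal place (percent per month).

Job-finding rate ≈ 44.4% per month.

From u* = s/(s+f): f = s·(1−u)/u.
f = 1.17 × (1 − 0.0257) / 0.0257 = 1.1399 / 0.0257 ≈ 44.4% per month.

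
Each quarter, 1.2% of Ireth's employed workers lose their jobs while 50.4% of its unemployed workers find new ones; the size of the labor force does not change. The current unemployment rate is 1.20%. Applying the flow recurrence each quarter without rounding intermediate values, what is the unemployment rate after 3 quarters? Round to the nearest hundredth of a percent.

Unemployment rate after three quarters ≈ 2.20%.

With a fixed labor force, u_{t+1} = u_t + s·(1−u_t) − f·u_t = u_t·(1−s−f) + s.
Here 1−s−f = 0.484 and s = 0.012.
u_1 = 0.012000 × 0.484 + 0.012 = 0.017808.
u_2 = 0.017808 × 0.484 + 0.012 = 0.020619.
u_3 = 0.020619 × 0.484 + 0.012 = 0.021980.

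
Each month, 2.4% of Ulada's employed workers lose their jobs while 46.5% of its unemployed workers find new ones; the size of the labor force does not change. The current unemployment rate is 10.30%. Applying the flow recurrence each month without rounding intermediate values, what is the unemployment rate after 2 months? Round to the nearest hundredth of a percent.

With a fixed labor force, u_{t+1} = u_t + s·(1−u_t) − f·u_t = u_t·(1−s−f) + s.
Here 1−s−f = 0.511 and s = 0.024.
u_1 = 0.103000 × 0.511 + 0.024 = 0.076633.
u_2 = 0.076633 × 0.511 + 0.024 = 0.063159.

Unemployment rate after two months ≈ 6.32%.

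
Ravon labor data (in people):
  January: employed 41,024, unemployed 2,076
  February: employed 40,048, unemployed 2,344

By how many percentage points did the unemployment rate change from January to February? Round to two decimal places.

The unemployment rate changed by +0.71 percentage points.

January: labor force = 41,024 + 2,076 = 43,100; u = 2,076/43,100 = 4.82%.
February: labor force = 40,048 + 2,344 = 42,392; u = 2,344/42,392 = 5.53%.
Change = 5.53% − 4.82% = +0.71 pp.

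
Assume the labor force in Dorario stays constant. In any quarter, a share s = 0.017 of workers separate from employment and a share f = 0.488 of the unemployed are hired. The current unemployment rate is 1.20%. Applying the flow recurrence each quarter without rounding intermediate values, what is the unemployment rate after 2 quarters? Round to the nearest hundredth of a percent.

Unemployment rate after two quarters ≈ 2.84%.

With a fixed labor force, u_{t+1} = u_t + s·(1−u_t) − f·u_t = u_t·(1−s−f) + s.
Here 1−s−f = 0.495 and s = 0.017.
u_1 = 0.012000 × 0.495 + 0.017 = 0.022940.
u_2 = 0.022940 × 0.495 + 0.017 = 0.028355.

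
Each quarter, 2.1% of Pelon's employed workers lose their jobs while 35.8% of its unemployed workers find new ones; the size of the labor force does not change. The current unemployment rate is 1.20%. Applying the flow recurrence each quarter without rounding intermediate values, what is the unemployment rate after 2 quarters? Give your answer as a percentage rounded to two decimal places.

Unemployment rate after two quarters ≈ 3.87%.

With a fixed labor force, u_{t+1} = u_t + s·(1−u_t) − f·u_t = u_t·(1−s−f) + s.
Here 1−s−f = 0.621 and s = 0.021.
u_1 = 0.012000 × 0.621 + 0.021 = 0.028452.
u_2 = 0.028452 × 0.621 + 0.021 = 0.038669.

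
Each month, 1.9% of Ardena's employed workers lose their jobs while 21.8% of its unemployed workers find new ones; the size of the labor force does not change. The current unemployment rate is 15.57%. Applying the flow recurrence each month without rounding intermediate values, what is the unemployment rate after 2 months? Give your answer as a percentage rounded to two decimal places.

Unemployment rate after two months ≈ 12.41%.

With a fixed labor force, u_{t+1} = u_t + s·(1−u_t) − f·u_t = u_t·(1−s−f) + s.
Here 1−s−f = 0.763 and s = 0.019.
u_1 = 0.155700 × 0.763 + 0.019 = 0.137799.
u_2 = 0.137799 × 0.763 + 0.019 = 0.124141.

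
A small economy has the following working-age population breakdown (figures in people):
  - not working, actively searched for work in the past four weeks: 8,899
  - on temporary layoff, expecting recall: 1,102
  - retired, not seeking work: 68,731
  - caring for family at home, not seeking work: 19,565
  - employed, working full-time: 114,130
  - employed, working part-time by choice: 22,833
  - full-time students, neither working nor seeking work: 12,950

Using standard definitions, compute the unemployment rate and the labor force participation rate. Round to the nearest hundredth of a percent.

Employed = 114,130 + 22,833 = 136,963.
Unemployed = 8,899 + 1,102 = 10,001 (jobless and actively searching, or on temporary layoff).
Labor force = 136,963 + 10,001 = 146,964.
Not in labor force = 68,731 + 19,565 + 12,950 = 101,246 (those not working and not actively searching are outside the labor force).
Civilian working-age population = 146,964 + 101,246 = 248,210.
Unemployment rate = 10,001 / 146,964 = 6.81%.
Labor force participation rate = 146,964 / 248,210 = 59.21%.

Unemployment rate ≈ 6.81%; labor force participation rate ≈ 59.21%.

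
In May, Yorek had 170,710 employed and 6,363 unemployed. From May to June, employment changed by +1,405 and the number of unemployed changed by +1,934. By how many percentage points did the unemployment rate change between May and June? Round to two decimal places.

May: labor force = 170,710 + 6,363 = 177,073; u = 6,363/177,073 = 3.59%.
June: labor force = 172,115 + 8,297 = 180,412; u = 8,297/180,412 = 4.60%.
Change = 4.60% − 3.59% = +1.01 pp.

The unemployment rate changed by +1.01 percentage points.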